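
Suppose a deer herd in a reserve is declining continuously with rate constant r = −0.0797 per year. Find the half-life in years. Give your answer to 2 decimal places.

half-life ≈ 8.70 years

half-life = ln(2) / |r| = 0.69315 / 0.0797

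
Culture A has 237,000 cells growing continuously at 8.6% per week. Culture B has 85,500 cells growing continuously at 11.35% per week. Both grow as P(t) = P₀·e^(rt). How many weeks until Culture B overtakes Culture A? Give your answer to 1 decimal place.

t ≈ 37.1 weeks

237000·e^(0.086t) = 85500·e^(0.1135t)
237000/85500 = e^((0.1135 − 0.086)t) → ln(2.77193) = 0.0275·t
t = 1.01954 / 0.0275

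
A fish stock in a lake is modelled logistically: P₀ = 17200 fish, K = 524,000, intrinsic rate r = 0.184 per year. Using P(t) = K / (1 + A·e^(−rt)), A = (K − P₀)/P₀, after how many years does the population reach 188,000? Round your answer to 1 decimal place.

A = (524000 − 17200)/17200 = 29.46512
188000 = 524000/(1 + 29.46512·e^(−0.184t)) → 1 + 29.46512·e^(−0.184t) = 2.78723
e^(−0.184t) = 0.060656 → t = ln(16.48643)/0.184 = 2.80254/0.184

t ≈ 15.2 years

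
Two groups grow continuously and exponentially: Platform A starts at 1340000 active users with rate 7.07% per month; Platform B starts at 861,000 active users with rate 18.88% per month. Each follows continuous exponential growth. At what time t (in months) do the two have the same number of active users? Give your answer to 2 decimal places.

1340000·e^(0.0707t) = 861000·e^(0.1888t)
1340000/861000 = e^((0.1888 − 0.0707)t) → ln(1.55633) = 0.1181·t
t = 0.44233 / 0.1181

t ≈ 3.75 months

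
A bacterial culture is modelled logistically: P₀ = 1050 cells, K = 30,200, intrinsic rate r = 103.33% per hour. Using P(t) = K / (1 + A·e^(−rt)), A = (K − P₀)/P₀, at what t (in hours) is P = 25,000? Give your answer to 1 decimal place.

A = (30200 − 1050)/1050 = 27.7619
25000 = 30200/(1 + 27.7619·e^(−1.0333t)) → 1 + 27.7619·e^(−1.0333t) = 1.208
e^(−1.0333t) = 0.007492 → t = ln(133.4707)/1.0333 = 4.89388/1.0333

t ≈ 4.7 hours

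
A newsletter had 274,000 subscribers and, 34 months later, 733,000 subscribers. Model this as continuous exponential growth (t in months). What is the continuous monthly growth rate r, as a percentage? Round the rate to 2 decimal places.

r ≈ 2.89% per month

733000 = 274000 · e^(r·34)
e^(34r) = 733000/274000 = 2.67518
r = ln(2.67518) / 34 = 0.98402 / 34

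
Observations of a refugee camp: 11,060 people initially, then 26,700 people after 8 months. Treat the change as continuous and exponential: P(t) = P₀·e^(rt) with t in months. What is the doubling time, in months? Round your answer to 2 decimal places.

r = ln(26700/11060) / 8 = ln(2.4141) / 8 ≈ 0.110166 per month
doubling time = ln 2 / |r| = 0.69315 / 0.110166

doubling time ≈ 6.29 months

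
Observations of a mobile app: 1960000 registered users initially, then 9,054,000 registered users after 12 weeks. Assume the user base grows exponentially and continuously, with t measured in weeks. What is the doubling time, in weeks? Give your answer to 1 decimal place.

doubling time ≈ 5.4 weeks

r = ln(9054000/1960000) / 12 = ln(4.61939) / 12 ≈ 0.127522 per week
doubling time = ln 2 / |r| = 0.69315 / 0.127522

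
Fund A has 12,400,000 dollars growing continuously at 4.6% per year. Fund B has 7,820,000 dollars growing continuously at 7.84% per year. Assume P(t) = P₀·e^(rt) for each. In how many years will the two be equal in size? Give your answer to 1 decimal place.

12400000·e^(0.046t) = 7820000·e^(0.0784t)
12400000/7820000 = e^((0.0784 − 0.046)t) → ln(1.58568) = 0.0324·t
t = 0.46101 / 0.0324

t ≈ 14.2 years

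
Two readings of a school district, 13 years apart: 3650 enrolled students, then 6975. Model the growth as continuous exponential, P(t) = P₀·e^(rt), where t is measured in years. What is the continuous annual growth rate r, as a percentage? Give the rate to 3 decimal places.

r ≈ 4.982% per year

6975 = 3650 · e^(r·13)
e^(13r) = 6975/3650 = 1.91096
r = ln(1.91096) / 13 = 0.64761 / 13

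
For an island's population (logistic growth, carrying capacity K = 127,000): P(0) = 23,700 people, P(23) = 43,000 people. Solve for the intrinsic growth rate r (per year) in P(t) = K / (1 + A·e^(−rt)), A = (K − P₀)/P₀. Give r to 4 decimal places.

A = (127000 − 23700)/23700 = 4.35865
43000 = 127000/(1 + 4.35865·e^(−r·23)) → e^(−23r) = (2.95349 − 1)/4.35865 = 0.448187
r = −ln(0.448187)/23 = 0.80255/23

r ≈ 0.0349 per year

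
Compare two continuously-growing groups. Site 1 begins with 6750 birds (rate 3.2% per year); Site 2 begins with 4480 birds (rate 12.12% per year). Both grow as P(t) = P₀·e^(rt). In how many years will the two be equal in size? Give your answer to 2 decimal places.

6750·e^(0.032t) = 4480·e^(0.1212t)
6750/4480 = e^((0.1212 − 0.032)t) → ln(1.5067) = 0.0892·t
t = 0.40992 / 0.0892

t ≈ 4.60 years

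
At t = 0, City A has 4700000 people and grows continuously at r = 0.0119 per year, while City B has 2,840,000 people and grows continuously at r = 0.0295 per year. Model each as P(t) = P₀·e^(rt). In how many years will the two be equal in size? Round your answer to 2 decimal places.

t ≈ 28.62 years

4700000·e^(0.0119t) = 2840000·e^(0.0295t)
4700000/2840000 = e^((0.0295 − 0.0119)t) → ln(1.65493) = 0.0176·t
t = 0.50376 / 0.0176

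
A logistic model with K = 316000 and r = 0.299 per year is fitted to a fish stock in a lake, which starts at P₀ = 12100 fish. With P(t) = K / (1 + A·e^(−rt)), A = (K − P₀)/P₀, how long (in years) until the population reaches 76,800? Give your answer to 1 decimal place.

t ≈ 7.0 years

A = (316000 − 12100)/12100 = 25.1157
76800 = 316000/(1 + 25.1157·e^(−0.299t)) → 1 + 25.1157·e^(−0.299t) = 4.11458
e^(−0.299t) = 0.124009 → t = ln(8.0639)/0.299 = 2.0874/0.299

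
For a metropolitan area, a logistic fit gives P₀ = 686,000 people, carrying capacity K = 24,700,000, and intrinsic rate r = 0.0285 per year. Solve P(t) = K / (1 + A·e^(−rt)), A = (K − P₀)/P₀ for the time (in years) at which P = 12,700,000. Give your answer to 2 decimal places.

t ≈ 126.74 years

A = (24700000 − 686000)/686000 = 35.00583
12700000 = 24700000/(1 + 35.00583·e^(−0.0285t)) → 1 + 35.00583·e^(−0.0285t) = 1.94488
e^(−0.0285t) = 0.026992 → t = ln(37.04784)/0.0285 = 3.61221/0.0285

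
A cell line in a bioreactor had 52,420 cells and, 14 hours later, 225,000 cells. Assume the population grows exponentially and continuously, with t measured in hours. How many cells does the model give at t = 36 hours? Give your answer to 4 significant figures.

r = ln(225000/52420) / 14 ≈ 0.104058 per hour
P(36) = 52420 · e^(0.104058·36) = 52420 · 42.35509 ≈ 2220253.65

≈ 2,220,000 cells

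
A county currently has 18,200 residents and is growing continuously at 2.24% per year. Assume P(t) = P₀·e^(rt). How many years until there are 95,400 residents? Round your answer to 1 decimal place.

95400 = 18200 · e^(0.0224·t)
t = ln(95400/18200) / 0.0224 = ln(5.24176) / 0.0224 = 1.65666 / 0.0224

t ≈ 74.0 years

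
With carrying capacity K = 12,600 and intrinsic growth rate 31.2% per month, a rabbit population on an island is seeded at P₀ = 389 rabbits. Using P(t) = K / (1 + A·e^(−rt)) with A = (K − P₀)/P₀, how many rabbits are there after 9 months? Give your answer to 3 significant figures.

≈ 4,350 rabbits

A = (12600 − 389)/389 = 31.39075
P(9) = 12600 / (1 + 31.39075·e^(−0.312·9)) = 12600 / (1 + 31.39075·0.060326)
= 12600 / 2.89366 ≈ 4354.34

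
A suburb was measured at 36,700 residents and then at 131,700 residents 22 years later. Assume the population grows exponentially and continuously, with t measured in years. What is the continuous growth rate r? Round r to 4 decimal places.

r ≈ 0.0581 per year

131700 = 36700 · e^(r·22)
e^(22r) = 131700/36700 = 3.58856
r = ln(3.58856) / 22 = 1.27775 / 22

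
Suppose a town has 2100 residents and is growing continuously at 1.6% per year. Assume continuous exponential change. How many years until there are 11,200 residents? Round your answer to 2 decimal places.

t ≈ 104.62 years

11200 = 2100 · e^(0.016·t)
t = ln(11200/2100) / 0.016 = ln(5.33333) / 0.016 = 1.67398 / 0.016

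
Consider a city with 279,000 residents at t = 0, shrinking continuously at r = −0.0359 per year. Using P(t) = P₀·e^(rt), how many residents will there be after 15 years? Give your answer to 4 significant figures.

≈ 162,800 residents

P(15) = 279000 · e^(-0.0359·15) = 279000 · e^(-0.5385)
= 279000 · 0.58362 ≈ 162830.83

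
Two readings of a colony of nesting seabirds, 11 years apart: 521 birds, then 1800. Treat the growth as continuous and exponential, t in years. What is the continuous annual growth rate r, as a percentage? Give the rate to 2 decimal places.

r ≈ 11.27% per year

1800 = 521 · e^(r·11)
e^(11r) = 1800/521 = 3.45489
r = ln(3.45489) / 11 = 1.23979 / 11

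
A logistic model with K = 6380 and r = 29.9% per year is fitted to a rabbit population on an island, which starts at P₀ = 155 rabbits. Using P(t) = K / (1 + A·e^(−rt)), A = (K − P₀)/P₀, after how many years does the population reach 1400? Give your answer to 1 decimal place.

A = (6380 − 155)/155 = 40.16129
1400 = 6380/(1 + 40.16129·e^(−0.299t)) → 1 + 40.16129·e^(−0.299t) = 4.55714
e^(−0.299t) = 0.088571 → t = ln(11.29032)/0.299 = 2.42395/0.299

t ≈ 8.1 years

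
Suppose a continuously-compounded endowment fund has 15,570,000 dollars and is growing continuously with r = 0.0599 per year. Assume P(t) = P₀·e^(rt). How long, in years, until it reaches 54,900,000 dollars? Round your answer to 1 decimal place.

54900000 = 15570000 · e^(0.0599·t)
t = ln(54900000/15570000) / 0.0599 = ln(3.52601) / 0.0599 = 1.26017 / 0.0599

t ≈ 21.0 years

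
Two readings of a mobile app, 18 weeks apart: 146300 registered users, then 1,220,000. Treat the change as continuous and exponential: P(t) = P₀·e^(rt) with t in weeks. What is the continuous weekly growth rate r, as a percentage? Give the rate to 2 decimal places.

1220000 = 146300 · e^(r·18)
e^(18r) = 1220000/146300 = 8.33903
r = ln(8.33903) / 18 = 2.12095 / 18

r ≈ 11.78% per week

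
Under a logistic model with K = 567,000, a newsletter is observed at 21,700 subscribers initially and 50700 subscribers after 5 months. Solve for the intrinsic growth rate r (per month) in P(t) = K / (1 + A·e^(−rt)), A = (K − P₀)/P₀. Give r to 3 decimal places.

r ≈ 0.181 per month

A = (567000 − 21700)/21700 = 25.12903
50700 = 567000/(1 + 25.12903·e^(−r·5)) → e^(−5r) = (11.18343 − 1)/25.12903 = 0.405246
r = −ln(0.405246)/5 = 0.90326/5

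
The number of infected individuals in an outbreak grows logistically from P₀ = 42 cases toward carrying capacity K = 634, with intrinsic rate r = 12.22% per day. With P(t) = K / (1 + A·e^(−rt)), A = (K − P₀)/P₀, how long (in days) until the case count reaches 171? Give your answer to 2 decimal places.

t ≈ 13.50 days

A = (634 − 42)/42 = 14.09524
171 = 634/(1 + 14.09524·e^(−0.1222t)) → 1 + 14.09524·e^(−0.1222t) = 3.7076
e^(−0.1222t) = 0.192093 → t = ln(5.2058)/0.1222 = 1.64977/0.1222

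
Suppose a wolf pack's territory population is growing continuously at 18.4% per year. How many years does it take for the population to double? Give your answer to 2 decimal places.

doubling time = ln(2) / |r| = 0.69315 / 0.184

doubling time ≈ 3.77 years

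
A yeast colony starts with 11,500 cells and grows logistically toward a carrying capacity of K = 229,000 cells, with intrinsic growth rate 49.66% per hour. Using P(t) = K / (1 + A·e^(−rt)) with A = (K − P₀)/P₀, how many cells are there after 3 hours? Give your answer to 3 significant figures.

A = (229000 − 11500)/11500 = 18.91304
P(3) = 229000 / (1 + 18.91304·e^(−0.4966·3)) = 229000 / (1 + 18.91304·0.225418)
= 229000 / 5.26334 ≈ 43508.53

≈ 43,500 cells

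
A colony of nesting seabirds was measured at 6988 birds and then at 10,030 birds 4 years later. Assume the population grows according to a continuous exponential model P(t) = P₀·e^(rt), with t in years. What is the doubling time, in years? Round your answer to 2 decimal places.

doubling time ≈ 7.67 years

r = ln(10030/6988) / 4 = ln(1.43532) / 4 ≈ 0.090347 per year
doubling time = ln 2 / |r| = 0.69315 / 0.090347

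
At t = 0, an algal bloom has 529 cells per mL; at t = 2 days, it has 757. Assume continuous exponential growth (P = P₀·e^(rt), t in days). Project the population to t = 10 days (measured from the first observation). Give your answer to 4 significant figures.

r = ln(757/529) / 2 ≈ 0.179187 per day
P(10) = 529 · e^(0.179187·10) = 529 · 6.00069 ≈ 3174.36

≈ 3,174 cells per mL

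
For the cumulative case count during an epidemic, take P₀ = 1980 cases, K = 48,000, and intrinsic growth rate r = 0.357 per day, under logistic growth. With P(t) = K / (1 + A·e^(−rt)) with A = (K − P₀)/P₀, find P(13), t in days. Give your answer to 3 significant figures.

A = (48000 − 1980)/1980 = 23.24242
P(13) = 48000 / (1 + 23.24242·e^(−0.357·13)) = 48000 / (1 + 23.24242·0.009648)
= 48000 / 1.22424 ≈ 39207.87

≈ 39,200 cases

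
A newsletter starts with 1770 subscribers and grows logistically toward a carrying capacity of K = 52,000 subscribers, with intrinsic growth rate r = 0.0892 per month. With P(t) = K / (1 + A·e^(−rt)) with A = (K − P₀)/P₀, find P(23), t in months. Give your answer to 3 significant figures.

A = (52000 − 1770)/1770 = 28.37853
P(23) = 52000 / (1 + 28.37853·e^(−0.0892·23)) = 52000 / (1 + 28.37853·0.128529)
= 52000 / 4.64747 ≈ 11188.89

≈ 11,200 subscribers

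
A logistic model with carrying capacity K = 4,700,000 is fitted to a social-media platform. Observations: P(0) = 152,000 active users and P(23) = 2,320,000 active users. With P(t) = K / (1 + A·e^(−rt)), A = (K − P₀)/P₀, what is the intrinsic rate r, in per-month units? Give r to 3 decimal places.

r ≈ 0.147 per month

A = (4700000 − 152000)/152000 = 29.92105
2320000 = 4700000/(1 + 29.92105·e^(−r·23)) → e^(−23r) = (2.02586 − 1)/29.92105 = 0.034286
r = −ln(0.034286)/23 = 3.37303/23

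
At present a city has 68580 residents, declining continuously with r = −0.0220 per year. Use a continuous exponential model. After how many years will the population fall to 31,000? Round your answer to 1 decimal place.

t ≈ 36.1 years

31000 = 68580 · e^(-0.022·t)
t = ln(31000/68580) / -0.022 = ln(0.45203) / -0.022 = -0.79401 / -0.022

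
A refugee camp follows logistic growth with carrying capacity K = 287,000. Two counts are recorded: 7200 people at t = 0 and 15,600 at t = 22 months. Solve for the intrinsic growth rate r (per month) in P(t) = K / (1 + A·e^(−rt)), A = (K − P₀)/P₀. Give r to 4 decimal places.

A = (287000 − 7200)/7200 = 38.86111
15600 = 287000/(1 + 38.86111·e^(−r·22)) → e^(−22r) = (18.39744 − 1)/38.86111 = 0.447682
r = −ln(0.447682)/22 = 0.80367/22

r ≈ 0.0365 per month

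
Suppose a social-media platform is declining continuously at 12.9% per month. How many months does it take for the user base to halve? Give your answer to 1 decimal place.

half-life ≈ 5.4 months

half-life = ln(2) / |r| = 0.69315 / 0.129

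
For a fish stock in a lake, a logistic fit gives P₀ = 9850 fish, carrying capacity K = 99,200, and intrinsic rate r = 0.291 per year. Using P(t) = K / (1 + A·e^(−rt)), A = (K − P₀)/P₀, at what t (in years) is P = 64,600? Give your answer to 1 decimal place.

A = (99200 − 9850)/9850 = 9.07107
64600 = 99200/(1 + 9.07107·e^(−0.291t)) → 1 + 9.07107·e^(−0.291t) = 1.5356
e^(−0.291t) = 0.059045 → t = ln(16.93615)/0.291 = 2.82945/0.291

t ≈ 9.7 years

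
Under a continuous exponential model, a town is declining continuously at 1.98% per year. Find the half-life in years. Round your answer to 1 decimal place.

half-life ≈ 35.0 years

half-life = ln(2) / |r| = 0.69315 / 0.0198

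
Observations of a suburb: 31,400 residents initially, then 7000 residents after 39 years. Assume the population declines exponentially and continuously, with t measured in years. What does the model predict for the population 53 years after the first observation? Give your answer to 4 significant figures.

≈ 4,084 residents

r = ln(7000/31400) / 39 ≈ -0.038485 per year
P(53) = 31400 · e^(-0.038485·53) = 31400 · 0.13007 ≈ 4084.2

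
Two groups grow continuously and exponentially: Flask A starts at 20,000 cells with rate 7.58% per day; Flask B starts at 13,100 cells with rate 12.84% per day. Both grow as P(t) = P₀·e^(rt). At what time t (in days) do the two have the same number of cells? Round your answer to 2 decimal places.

t ≈ 8.04 days

20000·e^(0.0758t) = 13100·e^(0.1284t)
20000/13100 = e^((0.1284 − 0.0758)t) → ln(1.52672) = 0.0526·t
t = 0.42312 / 0.0526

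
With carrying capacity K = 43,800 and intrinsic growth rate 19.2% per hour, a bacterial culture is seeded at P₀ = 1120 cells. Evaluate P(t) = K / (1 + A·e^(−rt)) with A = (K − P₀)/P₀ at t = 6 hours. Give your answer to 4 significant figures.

≈ 3,358 cells

A = (43800 − 1120)/1120 = 38.10714
P(6) = 43800 / (1 + 38.10714·e^(−0.192·6)) = 43800 / (1 + 38.10714·0.316004)
= 43800 / 13.04201 ≈ 3358.38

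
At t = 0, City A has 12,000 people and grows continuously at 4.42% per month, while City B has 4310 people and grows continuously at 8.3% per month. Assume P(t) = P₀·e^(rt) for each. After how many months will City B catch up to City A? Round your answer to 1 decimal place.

12000·e^(0.0442t) = 4310·e^(0.083t)
12000/4310 = e^((0.083 − 0.0442)t) → ln(2.78422) = 0.0388·t
t = 1.02397 / 0.0388

t ≈ 26.4 months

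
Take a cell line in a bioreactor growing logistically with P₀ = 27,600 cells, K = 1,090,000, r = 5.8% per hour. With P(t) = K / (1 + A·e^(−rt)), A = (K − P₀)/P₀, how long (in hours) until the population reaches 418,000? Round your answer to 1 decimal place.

t ≈ 54.8 hours

A = (1090000 − 27600)/27600 = 38.49275
418000 = 1090000/(1 + 38.49275·e^(−0.058t)) → 1 + 38.49275·e^(−0.058t) = 2.60766
e^(−0.058t) = 0.041765 → t = ln(23.94341)/0.058 = 3.17569/0.058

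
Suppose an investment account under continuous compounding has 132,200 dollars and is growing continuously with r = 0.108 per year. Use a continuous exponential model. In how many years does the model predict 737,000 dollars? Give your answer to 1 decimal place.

737000 = 132200 · e^(0.108·t)
t = ln(737000/132200) / 0.108 = ln(5.57489) / 0.108 = 1.71827 / 0.108

t ≈ 15.9 years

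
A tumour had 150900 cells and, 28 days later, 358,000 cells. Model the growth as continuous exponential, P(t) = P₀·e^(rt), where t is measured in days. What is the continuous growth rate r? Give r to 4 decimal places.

r ≈ 0.0309 per day

358000 = 150900 · e^(r·28)
e^(28r) = 358000/150900 = 2.37243
r = ln(2.37243) / 28 = 0.86392 / 28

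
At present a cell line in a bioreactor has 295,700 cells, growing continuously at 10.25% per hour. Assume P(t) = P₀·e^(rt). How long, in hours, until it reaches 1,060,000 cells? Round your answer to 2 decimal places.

t ≈ 12.46 hours

1060000 = 295700 · e^(0.1025·t)
t = ln(1060000/295700) / 0.1025 = ln(3.58471) / 0.1025 = 1.27668 / 0.1025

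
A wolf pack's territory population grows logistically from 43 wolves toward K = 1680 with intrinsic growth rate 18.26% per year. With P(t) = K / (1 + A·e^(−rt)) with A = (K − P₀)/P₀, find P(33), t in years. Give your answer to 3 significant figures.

≈ 1,540 wolves

A = (1680 − 43)/43 = 38.06977
P(33) = 1680 / (1 + 38.06977·e^(−0.1826·33)) = 1680 / (1 + 38.06977·0.002416)
= 1680 / 1.09196 ≈ 1538.52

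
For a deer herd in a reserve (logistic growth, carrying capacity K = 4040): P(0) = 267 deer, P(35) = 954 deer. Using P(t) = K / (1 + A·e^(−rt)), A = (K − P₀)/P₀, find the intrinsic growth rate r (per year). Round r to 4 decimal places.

r ≈ 0.0421 per year

A = (4040 − 267)/267 = 14.13109
954 = 4040/(1 + 14.13109·e^(−r·35)) → e^(−35r) = (4.2348 − 1)/14.13109 = 0.228914
r = −ln(0.228914)/35 = 1.47441/35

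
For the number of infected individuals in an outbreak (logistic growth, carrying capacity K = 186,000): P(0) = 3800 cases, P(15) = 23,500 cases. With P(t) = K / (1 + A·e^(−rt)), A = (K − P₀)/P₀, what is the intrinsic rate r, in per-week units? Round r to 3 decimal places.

r ≈ 0.129 per week

A = (186000 − 3800)/3800 = 47.94737
23500 = 186000/(1 + 47.94737·e^(−r·15)) → e^(−15r) = (7.91489 − 1)/47.94737 = 0.144218
r = −ln(0.144218)/15 = 1.93643/15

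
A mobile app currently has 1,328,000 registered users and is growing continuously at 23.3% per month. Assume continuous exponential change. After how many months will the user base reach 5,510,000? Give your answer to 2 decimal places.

t ≈ 6.11 months

5510000 = 1328000 · e^(0.233·t)
t = ln(5510000/1328000) / 0.233 = ln(4.1491) / 0.233 = 1.42289 / 0.233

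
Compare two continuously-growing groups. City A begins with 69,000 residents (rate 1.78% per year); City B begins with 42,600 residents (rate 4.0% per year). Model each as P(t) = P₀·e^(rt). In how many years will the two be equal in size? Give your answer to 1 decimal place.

t ≈ 21.7 years

69000·e^(0.0178t) = 42600·e^(0.04t)
69000/42600 = e^((0.04 − 0.0178)t) → ln(1.61972) = 0.0222·t
t = 0.48225 / 0.0222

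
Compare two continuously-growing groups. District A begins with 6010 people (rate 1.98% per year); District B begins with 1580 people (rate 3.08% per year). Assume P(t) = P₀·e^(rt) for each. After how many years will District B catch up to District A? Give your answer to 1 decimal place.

t ≈ 121.5 years

6010·e^(0.0198t) = 1580·e^(0.0308t)
6010/1580 = e^((0.0308 − 0.0198)t) → ln(3.8038) = 0.011·t
t = 1.336 / 0.011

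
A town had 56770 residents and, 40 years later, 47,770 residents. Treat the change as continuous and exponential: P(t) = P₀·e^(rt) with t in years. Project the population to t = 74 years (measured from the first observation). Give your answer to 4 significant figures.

≈ 41,250 residents

r = ln(47770/56770) / 40 ≈ -0.004315 per year
P(74) = 56770 · e^(-0.004315·74) = 56770 · 0.72664 ≈ 41251.16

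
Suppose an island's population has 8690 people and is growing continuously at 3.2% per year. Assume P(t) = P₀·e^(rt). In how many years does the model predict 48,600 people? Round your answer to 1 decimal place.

48600 = 8690 · e^(0.032·t)
t = ln(48600/8690) / 0.032 = ln(5.59264) / 0.032 = 1.72145 / 0.032

t ≈ 53.8 years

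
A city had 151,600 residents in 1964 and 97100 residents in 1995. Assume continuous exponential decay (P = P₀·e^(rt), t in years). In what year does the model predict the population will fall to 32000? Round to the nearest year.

year 2072

r = ln(97100/151600) / 31 = -0.4455/31 ≈ -0.014371 per year
t = ln(32000/151600) / r = -1.55551/-0.014371 ≈ 108.24 years after 1964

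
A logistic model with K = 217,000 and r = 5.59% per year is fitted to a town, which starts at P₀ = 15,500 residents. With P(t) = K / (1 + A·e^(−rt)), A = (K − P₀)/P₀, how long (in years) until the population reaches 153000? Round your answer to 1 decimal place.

A = (217000 − 15500)/15500 = 13
153000 = 217000/(1 + 13·e^(−0.0559t)) → 1 + 13·e^(−0.0559t) = 1.4183
e^(−0.0559t) = 0.032177 → t = ln(31.07812)/0.0559 = 3.4365/0.0559

t ≈ 61.5 years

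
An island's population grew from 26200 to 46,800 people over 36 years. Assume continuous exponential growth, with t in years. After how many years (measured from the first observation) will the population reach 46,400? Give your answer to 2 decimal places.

r = ln(46800/26200) / 36 ≈ 0.016115 per year
t = ln(46400/26200) / r = 0.57154 / 0.016115 ≈ 35.467

t ≈ 35.47 years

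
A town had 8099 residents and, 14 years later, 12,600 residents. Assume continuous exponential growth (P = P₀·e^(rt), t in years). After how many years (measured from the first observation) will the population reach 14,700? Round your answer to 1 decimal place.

t ≈ 18.9 years

r = ln(12600/8099) / 14 ≈ 0.031568 per year
t = ln(14700/8099) / r = 0.59611 / 0.031568 ≈ 18.883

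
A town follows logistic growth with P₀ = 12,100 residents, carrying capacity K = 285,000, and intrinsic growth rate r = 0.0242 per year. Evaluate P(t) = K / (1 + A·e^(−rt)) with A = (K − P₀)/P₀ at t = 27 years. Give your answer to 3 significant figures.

A = (285000 − 12100)/12100 = 22.55372
P(27) = 285000 / (1 + 22.55372·e^(−0.0242·27)) = 285000 / (1 + 22.55372·0.520274)
= 285000 / 12.73411 ≈ 22380.83

≈ 22,400 residents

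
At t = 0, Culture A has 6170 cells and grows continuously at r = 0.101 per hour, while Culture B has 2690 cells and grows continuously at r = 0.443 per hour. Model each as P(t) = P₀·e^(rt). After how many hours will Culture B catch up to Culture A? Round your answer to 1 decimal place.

6170·e^(0.101t) = 2690·e^(0.443t)
6170/2690 = e^((0.443 − 0.101)t) → ln(2.29368) = 0.342·t
t = 0.83016 / 0.342

t ≈ 2.4 hours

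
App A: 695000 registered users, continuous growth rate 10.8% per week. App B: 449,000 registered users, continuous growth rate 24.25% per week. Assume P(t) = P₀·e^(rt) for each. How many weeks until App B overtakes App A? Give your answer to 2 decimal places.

695000·e^(0.108t) = 449000·e^(0.2425t)
695000/449000 = e^((0.2425 − 0.108)t) → ln(1.54788) = 0.1345·t
t = 0.43689 / 0.1345

t ≈ 3.25 weeks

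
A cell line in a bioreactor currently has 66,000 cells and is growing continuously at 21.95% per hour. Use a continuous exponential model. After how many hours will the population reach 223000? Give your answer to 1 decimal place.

t ≈ 5.5 hours

223000 = 66000 · e^(0.2195·t)
t = ln(223000/66000) / 0.2195 = ln(3.37879) / 0.2195 = 1.21752 / 0.2195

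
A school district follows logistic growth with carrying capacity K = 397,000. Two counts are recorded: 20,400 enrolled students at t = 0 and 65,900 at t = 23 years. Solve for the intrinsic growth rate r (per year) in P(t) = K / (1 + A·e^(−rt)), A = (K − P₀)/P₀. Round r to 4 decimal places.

r ≈ 0.0566 per year

A = (397000 − 20400)/20400 = 18.46078
65900 = 397000/(1 + 18.46078·e^(−r·23)) → e^(−23r) = (6.02428 − 1)/18.46078 = 0.27216
r = −ln(0.27216)/23 = 1.30137/23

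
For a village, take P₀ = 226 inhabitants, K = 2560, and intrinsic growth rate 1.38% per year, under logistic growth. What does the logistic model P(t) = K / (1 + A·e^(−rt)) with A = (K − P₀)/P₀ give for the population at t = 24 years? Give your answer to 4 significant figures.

≈ 304.2 inhabitants

A = (2560 − 226)/226 = 10.32743
P(24) = 2560 / (1 + 10.32743·e^(−0.0138·24)) = 2560 / (1 + 10.32743·0.718062)
= 2560 / 8.41573 ≈ 304.19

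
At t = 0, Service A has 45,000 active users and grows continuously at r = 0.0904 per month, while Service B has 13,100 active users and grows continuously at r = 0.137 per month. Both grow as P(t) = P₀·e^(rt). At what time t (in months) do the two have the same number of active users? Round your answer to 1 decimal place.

45000·e^(0.0904t) = 13100·e^(0.137t)
45000/13100 = e^((0.137 − 0.0904)t) → ln(3.43511) = 0.0466·t
t = 1.23405 / 0.0466

t ≈ 26.5 months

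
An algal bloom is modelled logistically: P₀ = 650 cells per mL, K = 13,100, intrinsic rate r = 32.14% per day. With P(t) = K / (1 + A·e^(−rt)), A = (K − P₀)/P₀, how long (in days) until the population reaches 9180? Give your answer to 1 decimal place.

A = (13100 − 650)/650 = 19.15385
9180 = 13100/(1 + 19.15385·e^(−0.3214t)) → 1 + 19.15385·e^(−0.3214t) = 1.42702
e^(−0.3214t) = 0.022294 → t = ln(44.85518)/0.3214 = 3.80344/0.3214

t ≈ 11.8 days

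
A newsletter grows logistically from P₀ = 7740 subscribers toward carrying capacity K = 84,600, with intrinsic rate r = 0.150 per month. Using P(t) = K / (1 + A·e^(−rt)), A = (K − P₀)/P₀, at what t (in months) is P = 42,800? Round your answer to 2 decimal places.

A = (84600 − 7740)/7740 = 9.93023
42800 = 84600/(1 + 9.93023·e^(−0.15t)) → 1 + 9.93023·e^(−0.15t) = 1.97664
e^(−0.15t) = 0.09835 → t = ln(10.1678)/0.15 = 2.31923/0.15

t ≈ 15.46 months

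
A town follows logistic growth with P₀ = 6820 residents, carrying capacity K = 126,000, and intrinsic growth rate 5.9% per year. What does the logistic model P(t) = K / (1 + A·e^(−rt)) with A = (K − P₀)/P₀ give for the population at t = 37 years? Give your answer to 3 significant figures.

≈ 42,400 residents

A = (126000 − 6820)/6820 = 17.47507
P(37) = 126000 / (1 + 17.47507·e^(−0.059·37)) = 126000 / (1 + 17.47507·0.112703)
= 126000 / 2.96949 ≈ 42431.5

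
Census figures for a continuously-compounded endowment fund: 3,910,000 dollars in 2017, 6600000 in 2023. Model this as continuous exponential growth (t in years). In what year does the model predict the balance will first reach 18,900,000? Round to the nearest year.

year 2035

r = ln(6600000/3910000) / 6 = 0.52353/6 ≈ 0.087255 per year
t = ln(18900000/3910000) / r = 1.57562/0.087255 ≈ 18.06 years after 2017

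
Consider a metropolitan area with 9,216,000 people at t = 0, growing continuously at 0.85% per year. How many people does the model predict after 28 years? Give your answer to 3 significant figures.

P(28) = 9216000 · e^(0.0085·28) = 9216000 · e^(0.238)
= 9216000 · 1.26871 ≈ 11692423.92

≈ 11,700,000 people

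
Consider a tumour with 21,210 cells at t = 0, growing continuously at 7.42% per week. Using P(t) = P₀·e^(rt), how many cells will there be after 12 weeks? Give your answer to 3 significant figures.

≈ 51,700 cells

P(12) = 21210 · e^(0.0742·12) = 21210 · e^(0.8904)
= 21210 · 2.4361 ≈ 51669.76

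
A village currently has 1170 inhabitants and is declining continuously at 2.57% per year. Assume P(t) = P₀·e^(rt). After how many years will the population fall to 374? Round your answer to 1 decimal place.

t ≈ 44.4 years

374 = 1170 · e^(-0.0257·t)
t = ln(374/1170) / -0.0257 = ln(0.31966) / -0.0257 = -1.1405 / -0.0257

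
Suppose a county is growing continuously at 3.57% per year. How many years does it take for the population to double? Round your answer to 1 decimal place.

doubling time ≈ 19.4 years

doubling time = ln(2) / |r| = 0.69315 / 0.0357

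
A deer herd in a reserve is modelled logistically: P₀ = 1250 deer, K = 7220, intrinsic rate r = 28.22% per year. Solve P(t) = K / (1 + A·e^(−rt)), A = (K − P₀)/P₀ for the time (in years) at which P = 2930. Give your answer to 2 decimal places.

t ≈ 4.19 years

A = (7220 − 1250)/1250 = 4.776
2930 = 7220/(1 + 4.776·e^(−0.2822t)) → 1 + 4.776·e^(−0.2822t) = 2.46416
e^(−0.2822t) = 0.306567 → t = ln(3.26193)/0.2822 = 1.18232/0.2822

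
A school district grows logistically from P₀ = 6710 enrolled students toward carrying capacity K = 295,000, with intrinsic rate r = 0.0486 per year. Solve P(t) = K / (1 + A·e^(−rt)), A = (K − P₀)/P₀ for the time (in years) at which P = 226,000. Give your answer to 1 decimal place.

t ≈ 101.8 years

A = (295000 − 6710)/6710 = 42.96423
226000 = 295000/(1 + 42.96423·e^(−0.0486t)) → 1 + 42.96423·e^(−0.0486t) = 1.30531
e^(−0.0486t) = 0.007106 → t = ln(140.72343)/0.0486 = 4.9468/0.0486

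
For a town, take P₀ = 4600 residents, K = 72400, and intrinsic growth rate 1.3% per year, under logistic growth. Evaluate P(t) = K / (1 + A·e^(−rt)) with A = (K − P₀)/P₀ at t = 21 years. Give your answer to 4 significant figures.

A = (72400 − 4600)/4600 = 14.73913
P(21) = 72400 / (1 + 14.73913·e^(−0.013·21)) = 72400 / (1 + 14.73913·0.761093)
= 72400 / 12.21785 ≈ 5925.76

≈ 5,926 residents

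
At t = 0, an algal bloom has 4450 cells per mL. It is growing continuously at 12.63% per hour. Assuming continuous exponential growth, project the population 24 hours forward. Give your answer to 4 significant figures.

≈ 92,210 cells per mL

P(24) = 4450 · e^(0.1263·24) = 4450 · e^(3.0312)
= 4450 · 20.72208 ≈ 92213.27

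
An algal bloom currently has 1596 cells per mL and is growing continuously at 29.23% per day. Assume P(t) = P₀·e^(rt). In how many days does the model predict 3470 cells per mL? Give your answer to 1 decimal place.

3470 = 1596 · e^(0.2923·t)
t = ln(3470/1596) / 0.2923 = ln(2.17419) / 0.2923 = 0.77665 / 0.2923

t ≈ 2.7 days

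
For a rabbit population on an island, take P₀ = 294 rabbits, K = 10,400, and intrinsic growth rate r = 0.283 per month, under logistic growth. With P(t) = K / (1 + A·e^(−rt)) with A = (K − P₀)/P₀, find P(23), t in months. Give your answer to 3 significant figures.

≈ 9,890 rabbits

A = (10400 − 294)/294 = 34.37415
P(23) = 10400 / (1 + 34.37415·e^(−0.283·23)) = 10400 / (1 + 34.37415·0.00149)
= 10400 / 1.05122 ≈ 9893.3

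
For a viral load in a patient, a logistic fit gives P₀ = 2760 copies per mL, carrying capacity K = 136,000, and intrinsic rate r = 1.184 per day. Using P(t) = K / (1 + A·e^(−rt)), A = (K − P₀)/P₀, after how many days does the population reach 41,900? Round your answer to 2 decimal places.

t ≈ 2.59 days

A = (136000 − 2760)/2760 = 48.27536
41900 = 136000/(1 + 48.27536·e^(−1.184t)) → 1 + 48.27536·e^(−1.184t) = 3.24582
e^(−1.184t) = 0.046521 → t = ln(21.49562)/1.184 = 3.06785/1.184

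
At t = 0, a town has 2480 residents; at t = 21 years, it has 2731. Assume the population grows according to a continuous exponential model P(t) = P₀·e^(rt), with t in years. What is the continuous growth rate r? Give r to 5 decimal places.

r ≈ 0.00459 per year

2731 = 2480 · e^(r·21)
e^(21r) = 2731/2480 = 1.10121
r = ln(1.10121) / 21 = 0.09641 / 21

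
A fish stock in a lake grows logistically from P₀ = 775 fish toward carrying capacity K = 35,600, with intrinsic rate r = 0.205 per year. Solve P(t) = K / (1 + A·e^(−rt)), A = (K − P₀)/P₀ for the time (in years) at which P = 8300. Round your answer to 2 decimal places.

A = (35600 − 775)/775 = 44.93548
8300 = 35600/(1 + 44.93548·e^(−0.205t)) → 1 + 44.93548·e^(−0.205t) = 4.28916
e^(−0.205t) = 0.073197 → t = ln(13.6617)/0.205 = 2.6146/0.205

t ≈ 12.75 years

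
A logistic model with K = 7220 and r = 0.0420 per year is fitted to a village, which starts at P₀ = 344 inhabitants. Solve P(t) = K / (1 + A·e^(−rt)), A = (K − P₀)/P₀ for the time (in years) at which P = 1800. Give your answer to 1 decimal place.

A = (7220 − 344)/344 = 19.98837
1800 = 7220/(1 + 19.98837·e^(−0.042t)) → 1 + 19.98837·e^(−0.042t) = 4.01111
e^(−0.042t) = 0.150643 → t = ln(6.6382)/0.042 = 1.89284/0.042

t ≈ 45.1 years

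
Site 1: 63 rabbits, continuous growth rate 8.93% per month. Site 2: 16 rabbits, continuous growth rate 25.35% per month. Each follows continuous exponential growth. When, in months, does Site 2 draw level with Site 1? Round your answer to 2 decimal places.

63·e^(0.0893t) = 16·e^(0.2535t)
63/16 = e^((0.2535 − 0.0893)t) → ln(3.9375) = 0.1642·t
t = 1.37055 / 0.1642

t ≈ 8.35 months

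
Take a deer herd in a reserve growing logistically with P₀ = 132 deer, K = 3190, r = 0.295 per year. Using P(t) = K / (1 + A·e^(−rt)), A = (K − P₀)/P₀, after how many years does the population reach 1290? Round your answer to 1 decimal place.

A = (3190 − 132)/132 = 23.16667
1290 = 3190/(1 + 23.16667·e^(−0.295t)) → 1 + 23.16667·e^(−0.295t) = 2.47287
e^(−0.295t) = 0.063577 → t = ln(15.72895)/0.295 = 2.7555/0.295

t ≈ 9.3 years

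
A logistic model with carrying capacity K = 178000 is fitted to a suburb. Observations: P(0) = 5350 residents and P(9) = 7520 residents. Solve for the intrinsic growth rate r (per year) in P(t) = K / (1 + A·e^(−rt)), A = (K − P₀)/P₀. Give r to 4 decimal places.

A = (178000 − 5350)/5350 = 32.27103
7520 = 178000/(1 + 32.27103·e^(−r·9)) → e^(−9r) = (23.67021 − 1)/32.27103 = 0.702494
r = −ln(0.702494)/9 = 0.35312/9

r ≈ 0.0392 per year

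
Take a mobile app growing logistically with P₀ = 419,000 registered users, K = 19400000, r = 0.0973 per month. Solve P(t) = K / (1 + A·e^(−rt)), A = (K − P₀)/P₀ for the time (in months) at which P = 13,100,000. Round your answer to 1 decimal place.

t ≈ 46.7 months

A = (19400000 − 419000)/419000 = 45.30072
13100000 = 19400000/(1 + 45.30072·e^(−0.0973t)) → 1 + 45.30072·e^(−0.0973t) = 1.48092
e^(−0.0973t) = 0.010616 → t = ln(94.19673)/0.0973 = 4.54539/0.0973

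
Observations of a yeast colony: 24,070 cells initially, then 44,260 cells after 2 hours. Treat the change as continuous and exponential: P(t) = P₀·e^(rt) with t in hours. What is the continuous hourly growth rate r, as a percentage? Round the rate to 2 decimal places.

r ≈ 30.46% per hour

44260 = 24070 · e^(r·2)
e^(2r) = 44260/24070 = 1.8388
r = ln(1.8388) / 2 = 0.60912 / 2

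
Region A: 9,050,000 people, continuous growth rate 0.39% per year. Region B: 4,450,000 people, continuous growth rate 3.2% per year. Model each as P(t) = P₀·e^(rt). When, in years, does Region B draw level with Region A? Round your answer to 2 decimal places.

9050000·e^(0.0039t) = 4450000·e^(0.032t)
9050000/4450000 = e^((0.032 − 0.0039)t) → ln(2.03371) = 0.0281·t
t = 0.70986 / 0.0281

t ≈ 25.26 years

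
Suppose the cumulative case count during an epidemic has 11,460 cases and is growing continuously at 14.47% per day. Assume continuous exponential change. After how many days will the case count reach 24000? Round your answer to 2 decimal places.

t ≈ 5.11 days

24000 = 11460 · e^(0.1447·t)
t = ln(24000/11460) / 0.1447 = ln(2.09424) / 0.1447 = 0.73919 / 0.1447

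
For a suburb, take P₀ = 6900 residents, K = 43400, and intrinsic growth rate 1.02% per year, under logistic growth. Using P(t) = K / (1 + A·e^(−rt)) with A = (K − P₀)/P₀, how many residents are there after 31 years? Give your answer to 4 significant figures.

A = (43400 − 6900)/6900 = 5.28986
P(31) = 43400 / (1 + 5.28986·e^(−0.0102·31)) = 43400 / (1 + 5.28986·0.728914)
= 43400 / 4.85585 ≈ 8937.68

≈ 8,938 residents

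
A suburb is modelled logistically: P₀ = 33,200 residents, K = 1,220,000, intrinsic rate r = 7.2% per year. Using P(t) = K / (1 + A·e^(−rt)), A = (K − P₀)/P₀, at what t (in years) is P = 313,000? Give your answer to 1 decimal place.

A = (1220000 − 33200)/33200 = 35.74699
313000 = 1220000/(1 + 35.74699·e^(−0.072t)) → 1 + 35.74699·e^(−0.072t) = 3.89776
e^(−0.072t) = 0.081063 → t = ln(12.33606)/0.072 = 2.51253/0.072

t ≈ 34.9 years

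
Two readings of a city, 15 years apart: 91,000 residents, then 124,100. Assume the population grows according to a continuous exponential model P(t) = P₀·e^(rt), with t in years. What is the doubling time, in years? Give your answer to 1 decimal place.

r = ln(124100/91000) / 15 = ln(1.36374) / 15 ≈ 0.020682 per year
doubling time = ln 2 / |r| = 0.69315 / 0.020682

doubling time ≈ 33.5 years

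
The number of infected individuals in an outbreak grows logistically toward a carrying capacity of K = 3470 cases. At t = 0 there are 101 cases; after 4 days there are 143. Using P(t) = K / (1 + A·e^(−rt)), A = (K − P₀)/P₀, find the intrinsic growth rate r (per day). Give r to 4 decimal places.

A = (3470 − 101)/101 = 33.35644
143 = 3470/(1 + 33.35644·e^(−r·4)) → e^(−4r) = (24.26573 − 1)/33.35644 = 0.697489
r = −ln(0.697489)/4 = 0.36027/4

r ≈ 0.0901 per day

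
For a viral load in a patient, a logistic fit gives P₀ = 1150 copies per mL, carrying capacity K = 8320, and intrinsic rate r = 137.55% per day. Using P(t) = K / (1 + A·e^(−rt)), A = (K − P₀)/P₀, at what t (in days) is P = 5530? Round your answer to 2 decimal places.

t ≈ 1.83 days

A = (8320 − 1150)/1150 = 6.23478
5530 = 8320/(1 + 6.23478·e^(−1.3755t)) → 1 + 6.23478·e^(−1.3755t) = 1.50452
e^(−1.3755t) = 0.08092 → t = ln(12.35783)/1.3755 = 2.51429/1.3755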